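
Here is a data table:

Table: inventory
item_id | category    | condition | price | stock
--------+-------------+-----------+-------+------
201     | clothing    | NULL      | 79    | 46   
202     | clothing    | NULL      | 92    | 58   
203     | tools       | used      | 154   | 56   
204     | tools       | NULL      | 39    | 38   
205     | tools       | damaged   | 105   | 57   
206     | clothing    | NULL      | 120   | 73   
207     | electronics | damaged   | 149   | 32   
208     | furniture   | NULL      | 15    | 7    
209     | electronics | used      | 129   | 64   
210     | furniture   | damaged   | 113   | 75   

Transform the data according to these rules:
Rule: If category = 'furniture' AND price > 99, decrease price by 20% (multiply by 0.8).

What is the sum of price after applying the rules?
972.4

Step 1: Find records where category = 'furniture' AND price > 99
Step 2: 1 records match, summing to 113
Step 3: After multiplier: 113 × 0.8 = 90.4
Step 4: Unaffected records sum: 882
Step 5: Final sum = 90.4 + 882 = 972.4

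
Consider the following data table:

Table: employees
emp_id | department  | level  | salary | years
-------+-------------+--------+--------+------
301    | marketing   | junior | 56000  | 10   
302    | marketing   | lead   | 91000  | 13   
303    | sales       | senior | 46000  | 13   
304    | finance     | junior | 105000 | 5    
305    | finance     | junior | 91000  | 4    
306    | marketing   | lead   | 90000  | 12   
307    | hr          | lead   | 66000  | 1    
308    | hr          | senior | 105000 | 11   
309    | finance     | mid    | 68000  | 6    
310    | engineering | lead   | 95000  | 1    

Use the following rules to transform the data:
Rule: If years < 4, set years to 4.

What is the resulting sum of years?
82

Step 1: 2 records have years < 4
Step 2: These records originally summed to 2
Step 3: After setting to minimum: 2 × 4 = 8
Step 4: Unaffected records sum: 74
Step 5: Final sum = 8 + 74 = 82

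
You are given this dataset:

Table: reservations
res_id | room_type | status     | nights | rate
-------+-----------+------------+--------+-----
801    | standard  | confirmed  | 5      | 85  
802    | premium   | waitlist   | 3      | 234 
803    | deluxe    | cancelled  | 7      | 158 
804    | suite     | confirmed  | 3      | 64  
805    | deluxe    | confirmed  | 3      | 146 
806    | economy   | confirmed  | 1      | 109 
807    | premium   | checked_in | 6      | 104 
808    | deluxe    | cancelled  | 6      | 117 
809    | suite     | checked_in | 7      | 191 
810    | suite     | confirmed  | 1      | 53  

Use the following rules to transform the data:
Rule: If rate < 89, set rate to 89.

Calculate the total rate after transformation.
1326

Step 1: 3 records have rate < 89
Step 2: These records originally summed to 202
Step 3: After setting to minimum: 3 × 89 = 267
Step 4: Unaffected records sum: 1059
Step 5: Final sum = 267 + 1059 = 1326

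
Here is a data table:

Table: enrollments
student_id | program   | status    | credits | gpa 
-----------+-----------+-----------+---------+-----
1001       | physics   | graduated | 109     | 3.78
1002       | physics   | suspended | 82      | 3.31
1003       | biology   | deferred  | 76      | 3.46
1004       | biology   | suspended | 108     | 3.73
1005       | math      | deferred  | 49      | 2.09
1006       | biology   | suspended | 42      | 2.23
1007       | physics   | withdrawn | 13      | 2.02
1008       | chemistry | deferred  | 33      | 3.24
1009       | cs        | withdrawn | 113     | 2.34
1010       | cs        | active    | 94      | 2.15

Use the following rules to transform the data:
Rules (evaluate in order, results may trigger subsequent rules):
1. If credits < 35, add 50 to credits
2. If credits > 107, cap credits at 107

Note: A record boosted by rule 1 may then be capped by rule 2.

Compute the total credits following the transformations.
810

Step 1: Apply rule 1 to records with credits < 35
  - 2 records get bonus of 50
  - Of these, 0 records then exceed 107 and get capped
Step 2: Apply rule 2 to records with credits > 107
  - 3 records (original) are capped
Step 3: Calculate final sum = 810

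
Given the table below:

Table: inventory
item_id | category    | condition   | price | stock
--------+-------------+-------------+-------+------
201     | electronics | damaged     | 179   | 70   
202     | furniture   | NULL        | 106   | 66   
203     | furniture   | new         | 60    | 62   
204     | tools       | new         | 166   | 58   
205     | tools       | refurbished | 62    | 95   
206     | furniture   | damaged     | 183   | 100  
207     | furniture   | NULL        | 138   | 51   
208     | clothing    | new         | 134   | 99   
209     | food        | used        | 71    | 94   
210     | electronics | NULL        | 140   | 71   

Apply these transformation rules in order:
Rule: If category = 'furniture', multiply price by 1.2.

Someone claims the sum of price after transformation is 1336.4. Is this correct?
Yes, the result is correct.

Step 1: Calculate the correct sum after transformation
Step 2: Apply multiplier 1.2 to records where category = 'furniture'
Step 3: Correct result = 1336.4
Step 4: Claimed result = 1336.4
Step 5: 1336.4 = 1336.4 ✓
Conclusion: The claimed result is correct.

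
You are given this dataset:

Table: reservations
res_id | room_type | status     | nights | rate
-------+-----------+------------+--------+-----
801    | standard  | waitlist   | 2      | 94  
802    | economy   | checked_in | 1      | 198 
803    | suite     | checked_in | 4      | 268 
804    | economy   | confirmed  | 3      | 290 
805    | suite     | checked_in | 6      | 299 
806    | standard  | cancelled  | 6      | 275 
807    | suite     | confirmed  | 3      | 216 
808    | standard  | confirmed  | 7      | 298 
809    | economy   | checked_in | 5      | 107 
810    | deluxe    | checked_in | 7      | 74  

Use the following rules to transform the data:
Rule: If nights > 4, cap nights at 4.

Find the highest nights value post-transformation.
4

Step 1: Original maximum nights = 7
Step 2: Apply cap at 4
Step 3: 5 records had nights > 4 and were capped
Step 4: Maximum after transformation = 4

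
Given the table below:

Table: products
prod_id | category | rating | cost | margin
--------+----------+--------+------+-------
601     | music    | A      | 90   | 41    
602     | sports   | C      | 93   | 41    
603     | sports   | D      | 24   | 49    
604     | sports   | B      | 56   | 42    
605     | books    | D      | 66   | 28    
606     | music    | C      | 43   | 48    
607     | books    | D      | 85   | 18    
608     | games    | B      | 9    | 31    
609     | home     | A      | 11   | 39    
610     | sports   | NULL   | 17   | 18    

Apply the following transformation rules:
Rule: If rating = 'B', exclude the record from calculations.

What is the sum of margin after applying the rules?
282

Step 1: Identify records where rating = 'B'
Step 2: The excluded records sum to 73
Step 3: Original total margin = 355
Step 4: Remaining total = 355 - 73 = 282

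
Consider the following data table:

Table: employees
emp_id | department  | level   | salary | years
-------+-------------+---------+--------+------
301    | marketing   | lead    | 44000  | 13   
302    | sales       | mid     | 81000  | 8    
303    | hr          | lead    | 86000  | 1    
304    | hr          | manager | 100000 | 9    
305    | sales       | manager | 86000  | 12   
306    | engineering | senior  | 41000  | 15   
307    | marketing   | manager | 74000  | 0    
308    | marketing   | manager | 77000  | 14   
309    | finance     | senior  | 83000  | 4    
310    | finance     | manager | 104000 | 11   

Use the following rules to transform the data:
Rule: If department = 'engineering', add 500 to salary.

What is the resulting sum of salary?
776500

Step 1: Count records where department = 'engineering': 1
Step 2: Total bonus added: 1 × 500 = 500
Step 3: Original sum of salary: 776000
Step 4: Final sum = 776000 + 500 = 776500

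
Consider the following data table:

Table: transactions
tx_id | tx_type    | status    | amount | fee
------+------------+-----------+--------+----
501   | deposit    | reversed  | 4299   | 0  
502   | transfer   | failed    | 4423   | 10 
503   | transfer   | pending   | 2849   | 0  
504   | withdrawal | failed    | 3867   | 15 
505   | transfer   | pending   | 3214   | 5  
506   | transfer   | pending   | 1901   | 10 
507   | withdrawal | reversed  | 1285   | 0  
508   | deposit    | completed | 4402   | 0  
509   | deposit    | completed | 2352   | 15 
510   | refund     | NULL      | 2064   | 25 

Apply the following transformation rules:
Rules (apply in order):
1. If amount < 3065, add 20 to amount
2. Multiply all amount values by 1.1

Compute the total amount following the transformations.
33831.6

Step 1: Apply Rule 1 - Add 20 to records with amount < 3065
  - 5 records affected: 10451 + (5 × 20) = 10551
  - Unaffected records: 20205
  - Sum after Rule 1: 30756
Step 2: Apply Rule 2 - Multiply all by 1.1
  - 30756 × 1.1 = 33831.6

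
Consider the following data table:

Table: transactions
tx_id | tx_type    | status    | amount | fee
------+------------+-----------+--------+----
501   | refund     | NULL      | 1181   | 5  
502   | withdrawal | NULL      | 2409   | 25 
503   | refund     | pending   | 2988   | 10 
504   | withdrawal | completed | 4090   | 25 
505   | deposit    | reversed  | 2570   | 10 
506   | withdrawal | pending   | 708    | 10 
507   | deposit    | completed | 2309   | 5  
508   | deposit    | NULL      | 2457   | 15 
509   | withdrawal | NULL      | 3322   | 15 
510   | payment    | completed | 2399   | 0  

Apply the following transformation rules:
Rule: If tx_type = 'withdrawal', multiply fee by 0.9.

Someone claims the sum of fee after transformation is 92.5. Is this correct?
No, the correct result is 112.5.

Step 1: Calculate the correct sum after transformation
Step 2: Apply multiplier 0.9 to records where tx_type = 'withdrawal'
Step 3: Correct result = 112.5
Step 4: Claimed result = 92.5
Step 5: 112.5 ≠ 92.5
Conclusion: The claimed result is incorrect. The correct answer is 112.5.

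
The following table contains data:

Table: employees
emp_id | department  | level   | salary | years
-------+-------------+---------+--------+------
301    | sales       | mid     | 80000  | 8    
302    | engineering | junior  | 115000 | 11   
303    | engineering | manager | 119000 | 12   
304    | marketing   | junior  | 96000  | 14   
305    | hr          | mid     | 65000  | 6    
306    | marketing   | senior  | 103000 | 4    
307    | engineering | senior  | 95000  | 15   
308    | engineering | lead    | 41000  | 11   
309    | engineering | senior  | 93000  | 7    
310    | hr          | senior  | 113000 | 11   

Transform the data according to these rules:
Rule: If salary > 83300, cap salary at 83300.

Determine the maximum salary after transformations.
83300

Step 1: Original maximum salary = 119000
Step 2: Apply cap at 83300
Step 3: 7 records had salary > 83300 and were capped
Step 4: Maximum after transformation = 83300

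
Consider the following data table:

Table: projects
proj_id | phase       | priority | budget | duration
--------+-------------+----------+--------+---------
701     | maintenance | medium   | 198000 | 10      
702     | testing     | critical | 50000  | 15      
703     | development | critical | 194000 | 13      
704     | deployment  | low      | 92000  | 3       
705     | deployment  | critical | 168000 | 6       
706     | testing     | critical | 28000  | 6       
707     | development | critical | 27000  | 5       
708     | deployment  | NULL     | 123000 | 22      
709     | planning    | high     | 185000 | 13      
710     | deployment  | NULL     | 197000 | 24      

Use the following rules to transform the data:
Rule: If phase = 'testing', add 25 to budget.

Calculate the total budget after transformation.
1262050

Step 1: Count records where phase = 'testing': 2
Step 2: Total bonus added: 2 × 25 = 50
Step 3: Original sum of budget: 1262000
Step 4: Final sum = 1262000 + 50 = 1262050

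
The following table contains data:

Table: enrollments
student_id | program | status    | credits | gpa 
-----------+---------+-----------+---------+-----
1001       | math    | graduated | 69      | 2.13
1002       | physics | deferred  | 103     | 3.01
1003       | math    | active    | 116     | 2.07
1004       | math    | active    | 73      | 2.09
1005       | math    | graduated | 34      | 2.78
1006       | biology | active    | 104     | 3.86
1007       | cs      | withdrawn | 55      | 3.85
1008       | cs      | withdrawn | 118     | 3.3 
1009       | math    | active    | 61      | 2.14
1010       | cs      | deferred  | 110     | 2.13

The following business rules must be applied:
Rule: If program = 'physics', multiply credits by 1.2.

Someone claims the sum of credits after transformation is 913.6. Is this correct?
No, the correct result is 863.6.

Step 1: Calculate the correct sum after transformation
Step 2: Apply multiplier 1.2 to records where program = 'physics'
Step 3: Correct result = 863.6
Step 4: Claimed result = 913.6
Step 5: 863.6 ≠ 913.6
Conclusion: The claimed result is incorrect. The correct answer is 863.6.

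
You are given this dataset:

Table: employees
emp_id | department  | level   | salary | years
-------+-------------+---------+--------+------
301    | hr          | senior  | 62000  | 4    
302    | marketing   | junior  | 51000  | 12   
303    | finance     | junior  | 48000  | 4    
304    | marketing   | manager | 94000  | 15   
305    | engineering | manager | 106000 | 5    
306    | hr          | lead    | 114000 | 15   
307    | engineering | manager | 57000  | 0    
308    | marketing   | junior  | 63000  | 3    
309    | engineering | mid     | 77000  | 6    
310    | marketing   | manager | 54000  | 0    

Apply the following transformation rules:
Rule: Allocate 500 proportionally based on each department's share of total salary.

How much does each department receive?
engineering: 165.29, finance: 33.06, hr: 121.21, marketing: 180.44

Step 1: Calculate total salary = 726000
Step 2: Calculate each department's proportion:
  engineering: 240000/726000 = 33.06% → 165.29
  finance: 48000/726000 = 6.61% → 33.06
  hr: 176000/726000 = 24.24% → 121.21
  marketing: 262000/726000 = 36.09% → 180.44
Step 3: Verify: sum of allocations ≈ 500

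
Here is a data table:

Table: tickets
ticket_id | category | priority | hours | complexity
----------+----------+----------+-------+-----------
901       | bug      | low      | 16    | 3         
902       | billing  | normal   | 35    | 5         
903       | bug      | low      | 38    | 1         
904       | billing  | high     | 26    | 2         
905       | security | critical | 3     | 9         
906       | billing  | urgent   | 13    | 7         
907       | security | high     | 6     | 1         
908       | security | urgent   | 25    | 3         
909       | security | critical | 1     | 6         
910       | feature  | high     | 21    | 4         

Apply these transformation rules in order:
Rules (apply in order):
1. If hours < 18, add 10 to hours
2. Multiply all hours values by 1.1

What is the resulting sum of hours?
257.4

Step 1: Apply Rule 1 - Add 10 to records with hours < 18
  - 5 records affected: 39 + (5 × 10) = 89
  - Unaffected records: 145
  - Sum after Rule 1: 234
Step 2: Apply Rule 2 - Multiply all by 1.1
  - 234 × 1.1 = 257.4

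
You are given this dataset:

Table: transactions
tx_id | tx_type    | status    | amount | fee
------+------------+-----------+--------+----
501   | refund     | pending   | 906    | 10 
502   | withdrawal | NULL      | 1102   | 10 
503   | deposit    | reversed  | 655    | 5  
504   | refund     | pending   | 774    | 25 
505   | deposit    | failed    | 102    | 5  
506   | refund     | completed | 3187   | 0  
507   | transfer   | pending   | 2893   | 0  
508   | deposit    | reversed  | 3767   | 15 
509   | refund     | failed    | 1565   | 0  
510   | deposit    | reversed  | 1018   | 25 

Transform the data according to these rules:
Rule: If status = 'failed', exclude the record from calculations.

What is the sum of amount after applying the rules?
14302

Step 1: Identify records where status = 'failed'
Step 2: The excluded records sum to 1667
Step 3: Original total amount = 15969
Step 4: Remaining total = 15969 - 1667 = 14302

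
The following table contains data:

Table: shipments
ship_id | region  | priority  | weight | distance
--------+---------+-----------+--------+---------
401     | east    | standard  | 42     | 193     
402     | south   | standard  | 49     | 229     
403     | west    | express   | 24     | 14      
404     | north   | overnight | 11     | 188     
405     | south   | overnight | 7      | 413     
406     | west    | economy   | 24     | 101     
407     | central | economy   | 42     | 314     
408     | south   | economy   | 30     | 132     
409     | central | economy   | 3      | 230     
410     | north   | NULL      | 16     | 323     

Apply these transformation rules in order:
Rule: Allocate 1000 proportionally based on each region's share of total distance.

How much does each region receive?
central: 254.56, east: 90.31, north: 239.12, south: 362.19, west: 53.81

Step 1: Calculate total distance = 2137
Step 2: Calculate each region's proportion:
  central: 544/2137 = 25.46% → 254.56
  east: 193/2137 = 9.03% → 90.31
  north: 511/2137 = 23.91% → 239.12
  south: 774/2137 = 36.22% → 362.19
  west: 115/2137 = 5.38% → 53.81
Step 3: Verify: sum of allocations ≈ 1000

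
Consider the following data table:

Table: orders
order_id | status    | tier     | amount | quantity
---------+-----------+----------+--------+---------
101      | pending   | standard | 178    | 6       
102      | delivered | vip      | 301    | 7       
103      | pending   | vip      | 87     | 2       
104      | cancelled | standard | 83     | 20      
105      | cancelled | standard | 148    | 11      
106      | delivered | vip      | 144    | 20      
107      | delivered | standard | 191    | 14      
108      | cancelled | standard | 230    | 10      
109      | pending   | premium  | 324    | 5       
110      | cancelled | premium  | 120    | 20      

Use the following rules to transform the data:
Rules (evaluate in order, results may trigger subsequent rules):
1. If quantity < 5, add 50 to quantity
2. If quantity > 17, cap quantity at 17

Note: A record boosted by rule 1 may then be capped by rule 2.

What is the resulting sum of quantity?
121

Step 1: Apply rule 1 to records with quantity < 5
  - 1 records get bonus of 50
  - Of these, 1 records then exceed 17 and get capped
Step 2: Apply rule 2 to records with quantity > 17
  - 3 records (original) are capped
Step 3: Calculate final sum = 121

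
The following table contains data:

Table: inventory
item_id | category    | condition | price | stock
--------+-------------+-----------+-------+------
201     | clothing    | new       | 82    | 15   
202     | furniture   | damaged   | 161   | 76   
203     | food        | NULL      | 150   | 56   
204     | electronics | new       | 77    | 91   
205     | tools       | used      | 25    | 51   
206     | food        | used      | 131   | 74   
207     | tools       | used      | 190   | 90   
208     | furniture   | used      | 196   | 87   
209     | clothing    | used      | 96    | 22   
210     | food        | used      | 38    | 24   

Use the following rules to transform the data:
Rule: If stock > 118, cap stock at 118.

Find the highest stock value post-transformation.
91

Step 1: Original maximum stock = 91
Step 2: Check cap of 118 against maximum
Step 3: No records exceed the cap (max 91 <= cap 118), so no capping applies
Step 4: Maximum after transformation = 91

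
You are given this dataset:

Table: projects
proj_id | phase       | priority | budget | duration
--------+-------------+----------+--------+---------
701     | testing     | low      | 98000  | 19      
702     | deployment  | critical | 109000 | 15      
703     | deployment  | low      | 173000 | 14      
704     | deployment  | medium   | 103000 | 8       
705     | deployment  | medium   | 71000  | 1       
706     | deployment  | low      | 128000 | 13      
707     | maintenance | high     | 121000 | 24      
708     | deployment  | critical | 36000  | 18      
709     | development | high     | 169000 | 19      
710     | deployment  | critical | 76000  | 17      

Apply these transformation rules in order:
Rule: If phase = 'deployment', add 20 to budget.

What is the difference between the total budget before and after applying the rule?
140

Step 1: Original sum of budget = 1084000
Step 2: 7 records have phase = 'deployment'
Step 3: Each affected record changes by 20
Step 4: Total change = 7 × 20 = 140
Step 5: New sum = 1084000 + 140 = 1084140
Step 6: Difference = |1084140 - 1084000| = 140
        (Sum increased by 140)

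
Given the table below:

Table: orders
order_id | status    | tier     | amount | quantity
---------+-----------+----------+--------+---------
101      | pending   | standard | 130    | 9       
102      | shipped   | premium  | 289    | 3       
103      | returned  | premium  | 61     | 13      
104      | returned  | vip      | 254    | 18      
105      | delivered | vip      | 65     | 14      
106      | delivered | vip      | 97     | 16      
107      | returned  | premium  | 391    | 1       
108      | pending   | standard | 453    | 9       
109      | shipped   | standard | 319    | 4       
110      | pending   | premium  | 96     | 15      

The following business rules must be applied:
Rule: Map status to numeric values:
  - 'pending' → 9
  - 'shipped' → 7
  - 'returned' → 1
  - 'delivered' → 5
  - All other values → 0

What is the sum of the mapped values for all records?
54

Step 1: Apply mapping to each record
Step 2: Count by status:
  'pending': 3 records × 9 = 27
  'shipped': 2 records × 7 = 14
  'returned': 3 records × 1 = 3
  'delivered': 2 records × 5 = 10
Step 3: Sum all mapped values = 54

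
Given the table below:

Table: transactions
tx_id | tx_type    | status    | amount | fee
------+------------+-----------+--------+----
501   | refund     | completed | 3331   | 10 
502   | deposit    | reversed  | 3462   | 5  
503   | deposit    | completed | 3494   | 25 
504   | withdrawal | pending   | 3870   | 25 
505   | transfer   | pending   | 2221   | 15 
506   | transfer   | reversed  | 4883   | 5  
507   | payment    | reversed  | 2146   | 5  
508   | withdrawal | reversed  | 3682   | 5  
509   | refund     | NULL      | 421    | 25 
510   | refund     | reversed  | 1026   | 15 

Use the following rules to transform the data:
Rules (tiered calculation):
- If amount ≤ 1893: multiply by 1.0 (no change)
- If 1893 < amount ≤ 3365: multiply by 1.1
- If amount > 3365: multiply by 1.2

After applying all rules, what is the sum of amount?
33184.0

Step 1: Tier 1 (amount ≤ 1893): 2 records, sum = 1447 × 1.0 = 1447.0
Step 2: Tier 2 (1893 < amount ≤ 3365): 3 records, sum = 7698 × 1.1 = 8467.8
Step 3: Tier 3 (amount > 3365): 5 records, sum = 19391 × 1.2 = 23269.2
Step 4: Final sum = 1447.0 + 8467.8 + 23269.2 = 33184.0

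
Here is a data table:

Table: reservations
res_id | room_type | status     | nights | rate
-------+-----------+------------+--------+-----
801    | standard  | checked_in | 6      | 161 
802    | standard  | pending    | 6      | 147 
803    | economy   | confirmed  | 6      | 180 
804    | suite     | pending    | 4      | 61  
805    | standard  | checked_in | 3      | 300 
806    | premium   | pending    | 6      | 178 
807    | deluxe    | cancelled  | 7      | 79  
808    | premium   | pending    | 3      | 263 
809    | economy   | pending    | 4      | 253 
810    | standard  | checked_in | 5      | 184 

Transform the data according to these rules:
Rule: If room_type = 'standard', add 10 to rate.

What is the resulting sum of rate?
1846

Step 1: Count records where room_type = 'standard': 4
Step 2: Total bonus added: 4 × 10 = 40
Step 3: Original sum of rate: 1806
Step 4: Final sum = 1806 + 40 = 1846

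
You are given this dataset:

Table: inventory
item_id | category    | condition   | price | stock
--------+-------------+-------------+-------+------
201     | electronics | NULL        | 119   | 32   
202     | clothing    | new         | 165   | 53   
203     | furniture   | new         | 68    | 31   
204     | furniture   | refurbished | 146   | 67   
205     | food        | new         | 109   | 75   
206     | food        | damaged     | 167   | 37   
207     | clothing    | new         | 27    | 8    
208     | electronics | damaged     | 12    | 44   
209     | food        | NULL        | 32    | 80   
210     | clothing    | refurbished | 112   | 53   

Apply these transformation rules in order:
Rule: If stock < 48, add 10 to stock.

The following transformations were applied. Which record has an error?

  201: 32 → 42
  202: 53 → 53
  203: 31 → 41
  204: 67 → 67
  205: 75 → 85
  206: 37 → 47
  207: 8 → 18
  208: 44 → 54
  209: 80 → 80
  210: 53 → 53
Record 205 has an error. The correct transformed value should be 75, not 85.

Step 1: Check each record against the rule
Step 2: Record 205 has stock = 75
Step 3: Since 75 >= 48, the bonus should not have been applied
Step 4: Correct value = 75, but claimed value = 85
Conclusion: Record 205 has the error.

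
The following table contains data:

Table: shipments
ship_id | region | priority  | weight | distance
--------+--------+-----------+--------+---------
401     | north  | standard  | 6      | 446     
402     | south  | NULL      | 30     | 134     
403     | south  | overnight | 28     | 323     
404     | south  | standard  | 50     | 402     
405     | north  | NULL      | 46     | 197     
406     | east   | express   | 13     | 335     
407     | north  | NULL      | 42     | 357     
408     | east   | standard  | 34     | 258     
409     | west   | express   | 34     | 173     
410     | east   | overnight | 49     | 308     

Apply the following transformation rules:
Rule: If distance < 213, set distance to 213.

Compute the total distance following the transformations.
3068

Step 1: 3 records have distance < 213
Step 2: These records originally summed to 504
Step 3: After setting to minimum: 3 × 213 = 639
Step 4: Unaffected records sum: 2429
Step 5: Final sum = 639 + 2429 = 3068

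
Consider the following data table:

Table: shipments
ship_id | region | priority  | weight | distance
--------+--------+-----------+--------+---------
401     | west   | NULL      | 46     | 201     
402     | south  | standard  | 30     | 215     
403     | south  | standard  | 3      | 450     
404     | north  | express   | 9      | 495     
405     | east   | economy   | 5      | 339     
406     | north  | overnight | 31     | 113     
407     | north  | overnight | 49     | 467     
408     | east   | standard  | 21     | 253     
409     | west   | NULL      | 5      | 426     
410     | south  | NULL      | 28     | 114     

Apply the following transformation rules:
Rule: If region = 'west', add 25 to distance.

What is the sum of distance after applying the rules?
3123

Step 1: Count records where region = 'west': 2
Step 2: Total bonus added: 2 × 25 = 50
Step 3: Original sum of distance: 3073
Step 4: Final sum = 3073 + 50 = 3123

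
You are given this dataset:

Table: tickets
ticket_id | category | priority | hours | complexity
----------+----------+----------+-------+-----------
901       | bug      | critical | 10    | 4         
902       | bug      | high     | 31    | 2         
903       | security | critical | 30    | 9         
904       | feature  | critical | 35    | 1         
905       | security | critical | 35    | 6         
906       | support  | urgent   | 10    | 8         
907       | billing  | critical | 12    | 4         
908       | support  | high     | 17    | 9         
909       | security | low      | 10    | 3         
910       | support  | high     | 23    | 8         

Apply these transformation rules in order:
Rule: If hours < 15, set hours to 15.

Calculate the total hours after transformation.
231

Step 1: 4 records have hours < 15
Step 2: These records originally summed to 42
Step 3: After setting to minimum: 4 × 15 = 60
Step 4: Unaffected records sum: 171
Step 5: Final sum = 60 + 171 = 231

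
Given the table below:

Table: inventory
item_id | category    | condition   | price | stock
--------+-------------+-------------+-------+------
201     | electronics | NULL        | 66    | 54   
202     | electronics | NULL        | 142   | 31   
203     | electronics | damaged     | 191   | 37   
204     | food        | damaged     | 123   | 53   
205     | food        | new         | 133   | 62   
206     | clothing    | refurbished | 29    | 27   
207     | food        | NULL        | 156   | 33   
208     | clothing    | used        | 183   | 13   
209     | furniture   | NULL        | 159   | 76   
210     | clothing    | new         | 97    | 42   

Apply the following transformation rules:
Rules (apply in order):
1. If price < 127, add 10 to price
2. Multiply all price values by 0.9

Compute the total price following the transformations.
1187.1

Step 1: Apply Rule 1 - Add 10 to records with price < 127
  - 4 records affected: 315 + (4 × 10) = 355
  - Unaffected records: 964
  - Sum after Rule 1: 1319
Step 2: Apply Rule 2 - Multiply all by 0.9
  - 1319 × 0.9 = 1187.1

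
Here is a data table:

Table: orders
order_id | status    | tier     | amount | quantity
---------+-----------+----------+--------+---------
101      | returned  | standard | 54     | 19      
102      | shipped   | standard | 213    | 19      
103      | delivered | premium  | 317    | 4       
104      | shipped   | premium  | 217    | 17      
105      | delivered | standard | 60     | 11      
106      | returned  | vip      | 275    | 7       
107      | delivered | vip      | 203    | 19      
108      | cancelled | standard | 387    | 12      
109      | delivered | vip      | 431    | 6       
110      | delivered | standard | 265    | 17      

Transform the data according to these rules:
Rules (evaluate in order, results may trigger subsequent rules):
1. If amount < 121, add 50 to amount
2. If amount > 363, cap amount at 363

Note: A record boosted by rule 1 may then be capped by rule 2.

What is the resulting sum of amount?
2430

Step 1: Apply rule 1 to records with amount < 121
  - 2 records get bonus of 50
  - Of these, 0 records then exceed 363 and get capped
Step 2: Apply rule 2 to records with amount > 363
  - 2 records (original) are capped
Step 3: Calculate final sum = 2430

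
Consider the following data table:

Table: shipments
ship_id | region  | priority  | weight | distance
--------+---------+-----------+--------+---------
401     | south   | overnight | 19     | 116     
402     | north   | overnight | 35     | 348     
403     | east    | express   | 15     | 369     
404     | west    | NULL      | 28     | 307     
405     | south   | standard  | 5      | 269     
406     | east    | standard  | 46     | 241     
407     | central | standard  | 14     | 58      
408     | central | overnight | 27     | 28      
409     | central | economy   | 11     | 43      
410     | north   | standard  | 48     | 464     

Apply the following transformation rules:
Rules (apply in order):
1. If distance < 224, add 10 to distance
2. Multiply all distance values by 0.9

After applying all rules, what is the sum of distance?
2054.7

Step 1: Apply Rule 1 - Add 10 to records with distance < 224
  - 4 records affected: 245 + (4 × 10) = 285
  - Unaffected records: 1998
  - Sum after Rule 1: 2283
Step 2: Apply Rule 2 - Multiply all by 0.9
  - 2283 × 0.9 = 2054.7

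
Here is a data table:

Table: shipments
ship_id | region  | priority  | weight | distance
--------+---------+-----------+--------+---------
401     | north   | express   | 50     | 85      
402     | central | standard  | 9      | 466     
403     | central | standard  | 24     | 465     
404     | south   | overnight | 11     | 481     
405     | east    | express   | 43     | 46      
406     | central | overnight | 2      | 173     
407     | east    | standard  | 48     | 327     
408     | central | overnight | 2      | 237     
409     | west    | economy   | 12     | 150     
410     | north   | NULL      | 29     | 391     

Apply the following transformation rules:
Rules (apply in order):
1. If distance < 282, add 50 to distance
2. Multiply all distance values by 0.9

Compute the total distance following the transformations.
2763.9

Step 1: Apply Rule 1 - Add 50 to records with distance < 282
  - 5 records affected: 691 + (5 × 50) = 941
  - Unaffected records: 2130
  - Sum after Rule 1: 3071
Step 2: Apply Rule 2 - Multiply all by 0.9
  - 3071 × 0.9 = 2763.9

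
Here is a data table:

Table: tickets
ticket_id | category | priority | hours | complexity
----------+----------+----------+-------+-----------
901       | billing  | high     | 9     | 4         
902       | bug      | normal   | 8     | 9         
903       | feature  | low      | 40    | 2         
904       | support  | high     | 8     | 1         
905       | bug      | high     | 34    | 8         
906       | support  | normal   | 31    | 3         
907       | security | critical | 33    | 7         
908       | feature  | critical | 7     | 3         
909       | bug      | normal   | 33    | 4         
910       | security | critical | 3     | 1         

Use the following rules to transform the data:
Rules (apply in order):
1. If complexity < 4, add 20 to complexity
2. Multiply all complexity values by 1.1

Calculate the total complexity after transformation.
156.2

Step 1: Apply Rule 1 - Add 20 to records with complexity < 4
  - 5 records affected: 10 + (5 × 20) = 110
  - Unaffected records: 32
  - Sum after Rule 1: 142
Step 2: Apply Rule 2 - Multiply all by 1.1
  - 142 × 1.1 = 156.2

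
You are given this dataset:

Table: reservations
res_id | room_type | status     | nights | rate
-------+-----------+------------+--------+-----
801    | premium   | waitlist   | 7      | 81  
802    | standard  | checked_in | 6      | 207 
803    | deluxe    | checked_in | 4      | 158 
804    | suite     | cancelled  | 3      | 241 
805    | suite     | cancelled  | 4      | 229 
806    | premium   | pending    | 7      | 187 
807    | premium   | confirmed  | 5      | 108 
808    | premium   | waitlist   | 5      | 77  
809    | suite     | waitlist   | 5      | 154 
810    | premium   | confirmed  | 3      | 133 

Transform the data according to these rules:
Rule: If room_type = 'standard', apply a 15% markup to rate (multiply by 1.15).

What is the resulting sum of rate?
1606.05

Step 1: Records with room_type = 'standard' have total rate = 207
Step 2: Apply multiplier: 207 × 1.15 = 238.05
Step 3: Other records total: 1368
Step 4: Final sum = 238.05 + 1368 = 1606.05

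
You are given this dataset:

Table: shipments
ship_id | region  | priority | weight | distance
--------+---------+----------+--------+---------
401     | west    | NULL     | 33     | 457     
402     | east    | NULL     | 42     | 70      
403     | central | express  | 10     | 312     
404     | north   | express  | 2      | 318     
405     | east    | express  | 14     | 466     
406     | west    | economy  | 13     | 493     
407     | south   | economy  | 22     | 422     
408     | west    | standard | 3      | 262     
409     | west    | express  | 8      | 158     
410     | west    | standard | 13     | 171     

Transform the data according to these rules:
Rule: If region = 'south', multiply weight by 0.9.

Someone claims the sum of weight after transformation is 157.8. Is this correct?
Yes, the result is correct.

Step 1: Calculate the correct sum after transformation
Step 2: Apply multiplier 0.9 to records where region = 'south'
Step 3: Correct result = 157.8
Step 4: Claimed result = 157.8
Step 5: 157.8 = 157.8 ✓
Conclusion: The claimed result is correct.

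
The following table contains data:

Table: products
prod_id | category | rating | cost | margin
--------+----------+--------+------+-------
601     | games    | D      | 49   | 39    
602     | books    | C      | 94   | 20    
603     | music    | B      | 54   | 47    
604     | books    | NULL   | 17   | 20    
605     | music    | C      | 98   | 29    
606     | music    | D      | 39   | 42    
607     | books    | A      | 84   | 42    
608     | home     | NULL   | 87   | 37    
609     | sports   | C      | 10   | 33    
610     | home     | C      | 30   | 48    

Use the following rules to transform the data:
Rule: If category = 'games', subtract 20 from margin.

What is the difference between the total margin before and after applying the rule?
20

Step 1: Original sum of margin = 357
Step 2: 1 records have category = 'games'
Step 3: Each affected record changes by -20
Step 4: Total change = 1 × -20 = -20
Step 5: New sum = 357 + -20 = 337
Step 6: Difference = |337 - 357| = 20
        (Sum decreased by 20)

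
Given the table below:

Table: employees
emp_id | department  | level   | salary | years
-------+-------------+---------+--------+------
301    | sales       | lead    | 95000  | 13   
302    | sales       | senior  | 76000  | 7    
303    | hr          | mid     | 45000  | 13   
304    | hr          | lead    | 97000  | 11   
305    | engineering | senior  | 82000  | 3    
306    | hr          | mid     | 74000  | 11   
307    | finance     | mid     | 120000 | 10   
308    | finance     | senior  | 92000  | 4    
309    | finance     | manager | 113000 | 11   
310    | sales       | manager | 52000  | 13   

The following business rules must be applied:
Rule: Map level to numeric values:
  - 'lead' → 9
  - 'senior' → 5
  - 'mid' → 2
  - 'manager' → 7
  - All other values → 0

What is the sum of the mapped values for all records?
53

Step 1: Apply mapping to each record
Step 2: Count by status:
  'lead': 2 records × 9 = 18
  'senior': 3 records × 5 = 15
  'mid': 3 records × 2 = 6
  'manager': 2 records × 7 = 14
Step 3: Sum all mapped values = 53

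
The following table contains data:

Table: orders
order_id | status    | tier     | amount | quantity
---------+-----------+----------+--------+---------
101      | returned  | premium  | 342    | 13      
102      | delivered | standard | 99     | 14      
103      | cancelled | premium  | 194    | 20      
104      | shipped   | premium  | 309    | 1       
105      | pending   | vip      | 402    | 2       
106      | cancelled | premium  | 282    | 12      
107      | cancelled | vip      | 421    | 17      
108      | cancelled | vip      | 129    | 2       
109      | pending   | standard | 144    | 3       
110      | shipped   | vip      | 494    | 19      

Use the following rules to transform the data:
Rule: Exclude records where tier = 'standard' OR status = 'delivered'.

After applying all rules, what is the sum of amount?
2573

Step 1: Find records where tier = 'standard' OR status = 'delivered'
Step 2: 2 records match, summing to 243
Step 3: Original sum: 2816
Step 4: Remaining sum = 2816 - 243 = 2573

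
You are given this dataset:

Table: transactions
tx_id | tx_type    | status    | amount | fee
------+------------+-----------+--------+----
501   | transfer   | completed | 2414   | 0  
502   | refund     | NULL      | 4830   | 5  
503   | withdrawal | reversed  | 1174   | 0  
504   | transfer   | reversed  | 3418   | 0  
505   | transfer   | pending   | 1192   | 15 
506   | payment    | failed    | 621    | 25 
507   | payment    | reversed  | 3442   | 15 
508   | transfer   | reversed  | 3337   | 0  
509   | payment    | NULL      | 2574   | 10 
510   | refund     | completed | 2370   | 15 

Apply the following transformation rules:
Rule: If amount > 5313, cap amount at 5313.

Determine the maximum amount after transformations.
4830

Step 1: Original maximum amount = 4830
Step 2: Check cap of 5313 against maximum
Step 3: No records exceed the cap (max 4830 <= cap 5313), so no capping applies
Step 4: Maximum after transformation = 4830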